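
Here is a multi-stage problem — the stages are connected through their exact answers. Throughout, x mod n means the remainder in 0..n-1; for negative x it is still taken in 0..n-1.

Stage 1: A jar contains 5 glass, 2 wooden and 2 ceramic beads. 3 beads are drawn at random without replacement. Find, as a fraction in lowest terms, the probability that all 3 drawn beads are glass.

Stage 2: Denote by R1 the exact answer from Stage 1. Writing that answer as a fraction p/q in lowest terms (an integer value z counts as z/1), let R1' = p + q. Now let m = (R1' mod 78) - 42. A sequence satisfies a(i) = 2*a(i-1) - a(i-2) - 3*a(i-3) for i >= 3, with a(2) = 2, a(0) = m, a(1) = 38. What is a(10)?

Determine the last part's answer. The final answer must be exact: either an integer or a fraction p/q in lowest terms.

7355

Stage 1: total draws C(9,3) = 84; favorable C(5,3) = 10; P = 5/42; answer 5/42
Stage 2: R1 = 5/42; threaded value p + q = 47; m = 5; a(3) = 2*(2) - 1*(38) - 3*(5) = -49; iterating: a(3)=-49, a(4)=-214, a(5)=-385, a(6)=-409, a(7)=209, a(8)=1982, a(9)=4982, a(10)=7355; answer 7355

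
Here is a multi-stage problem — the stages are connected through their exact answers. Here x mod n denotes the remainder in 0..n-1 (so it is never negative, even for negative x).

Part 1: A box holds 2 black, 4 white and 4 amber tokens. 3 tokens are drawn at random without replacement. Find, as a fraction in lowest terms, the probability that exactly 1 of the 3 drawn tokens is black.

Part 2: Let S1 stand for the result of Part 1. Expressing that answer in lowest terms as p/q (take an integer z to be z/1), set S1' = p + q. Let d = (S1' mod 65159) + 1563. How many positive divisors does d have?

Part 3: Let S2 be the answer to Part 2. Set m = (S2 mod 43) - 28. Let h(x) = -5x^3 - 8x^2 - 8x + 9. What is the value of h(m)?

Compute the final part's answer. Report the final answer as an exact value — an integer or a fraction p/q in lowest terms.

64713

Part 1: total draws C(10,3) = 120; favorable C(2,1)*C(8,2) = 56; P = 7/15; answer 7/15
Part 2: S1 = 7/15; threaded value p + q = 22; d = 1585; 1585 = 5 * 317; number of divisors = (1+1) * (1+1) = 4; answer 4
Part 3: S2 = 4; m = -24; -5*(-24)^3 - 8*(-24)^2 - 8*(-24)^1 + 9 = (69120) + (-4608) + (192) + (9) = 64713; answer 64713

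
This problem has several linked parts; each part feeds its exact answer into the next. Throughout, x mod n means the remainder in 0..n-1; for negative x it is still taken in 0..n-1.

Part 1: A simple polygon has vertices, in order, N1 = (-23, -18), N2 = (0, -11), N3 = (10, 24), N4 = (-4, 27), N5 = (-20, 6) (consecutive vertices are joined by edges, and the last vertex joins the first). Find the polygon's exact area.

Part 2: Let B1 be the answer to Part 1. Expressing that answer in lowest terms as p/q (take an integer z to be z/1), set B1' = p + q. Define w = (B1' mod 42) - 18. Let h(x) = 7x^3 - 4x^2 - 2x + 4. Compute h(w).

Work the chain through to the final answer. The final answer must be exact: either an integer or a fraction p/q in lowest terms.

Part 1: cross terms: (-23*-11 - 0*-18)=253, (0*24 - 10*-11)=110, (10*27 - -4*24)=366, (-4*6 - -20*27)=516, (-20*-18 - -23*6)=498; twice the area = |1743| = 1743; area = 1743/2; answer 1743/2
Part 2: B1 = 1743/2; threaded value p + q = 1745; w = 5; 7*(5)^3 - 4*(5)^2 - 2*(5)^1 + 4 = (875) + (-100) + (-10) + (4) = 769; answer 769

769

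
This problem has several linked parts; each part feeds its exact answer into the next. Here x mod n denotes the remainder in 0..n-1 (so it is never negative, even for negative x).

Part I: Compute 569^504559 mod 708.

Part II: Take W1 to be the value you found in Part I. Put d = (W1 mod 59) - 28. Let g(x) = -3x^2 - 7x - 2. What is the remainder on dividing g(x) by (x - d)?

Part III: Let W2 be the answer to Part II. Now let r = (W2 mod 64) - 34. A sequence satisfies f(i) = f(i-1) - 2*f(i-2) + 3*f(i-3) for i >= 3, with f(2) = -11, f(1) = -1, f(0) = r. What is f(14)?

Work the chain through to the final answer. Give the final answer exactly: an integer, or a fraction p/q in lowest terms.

Part I: squarings mod 708: 569^1=569, 569^2=205, 569^4=253, 569^8=289, 569^16=685, 569^32=529, 569^64=181, 569^128=193, 569^256=433, 569^512=577, 569^1024=169, 569^2048=241, 569^4096=25, 569^8192=625, 569^16384=517, 569^32768=373, 569^65536=361, 569^131072=49, 569^262144=277; 569^504559 = 569^1 * 569^2 * 569^4 * 569^8 * 569^32 * 569^64 * 569^128 * 569^512 * 569^4096 * 569^8192 * 569^32768 * 569^65536 * 569^131072 * 569^262144 = 365 (mod 708); answer 365
Part II: W1 = 365; d = -17; remainder = value at the root: -3*(-17)^2 - 7*(-17)^1 - 2 = (-867) + (119) + (-2) = -750; answer -750
Part III: W2 = -750; r = -16; f(3) = 1*(-11) - 2*(-1) + 3*(-16) = -57; iterating: f(3)=-57, f(4)=-38, f(5)=43, f(6)=-52, f(7)=-252, f(8)=-19, f(9)=329, f(10)=-389, f(11)=-1104, f(12)=661, f(13)=1702, f(14)=-2932; answer -2932

-2932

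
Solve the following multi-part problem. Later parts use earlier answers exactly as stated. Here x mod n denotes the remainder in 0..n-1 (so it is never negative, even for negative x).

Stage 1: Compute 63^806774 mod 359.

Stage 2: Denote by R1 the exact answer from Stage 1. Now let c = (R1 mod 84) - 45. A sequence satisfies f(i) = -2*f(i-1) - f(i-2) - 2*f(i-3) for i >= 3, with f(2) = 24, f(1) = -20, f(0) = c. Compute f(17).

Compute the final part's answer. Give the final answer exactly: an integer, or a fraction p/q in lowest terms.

314548

Stage 1: squarings mod 359: 63^1=63, 63^2=20, 63^4=41, 63^8=245, 63^16=72, 63^32=158, 63^64=193, 63^128=272, 63^256=30, 63^512=182, 63^1024=96, 63^2048=241, 63^4096=282, 63^8192=185, 63^16384=120, 63^32768=40, 63^65536=164, 63^131072=330, 63^262144=123, 63^524288=51; 63^806774 = 63^2 * 63^4 * 63^16 * 63^32 * 63^64 * 63^256 * 63^512 * 63^1024 * 63^2048 * 63^16384 * 63^262144 * 63^524288 = 345 (mod 359); answer 345
Stage 2: R1 = 345; c = -36; f(3) = -2*(24) - 1*(-20) - 2*(-36) = 44; iterating: f(3)=44, f(4)=-72, f(5)=52, f(6)=-120, f(7)=332, f(8)=-648, f(9)=1204, f(10)=-2424, f(11)=4940, f(12)=-9864, f(13)=19636, f(14)=-39288, f(15)=78668, f(16)=-157320, f(17)=314548; answer 314548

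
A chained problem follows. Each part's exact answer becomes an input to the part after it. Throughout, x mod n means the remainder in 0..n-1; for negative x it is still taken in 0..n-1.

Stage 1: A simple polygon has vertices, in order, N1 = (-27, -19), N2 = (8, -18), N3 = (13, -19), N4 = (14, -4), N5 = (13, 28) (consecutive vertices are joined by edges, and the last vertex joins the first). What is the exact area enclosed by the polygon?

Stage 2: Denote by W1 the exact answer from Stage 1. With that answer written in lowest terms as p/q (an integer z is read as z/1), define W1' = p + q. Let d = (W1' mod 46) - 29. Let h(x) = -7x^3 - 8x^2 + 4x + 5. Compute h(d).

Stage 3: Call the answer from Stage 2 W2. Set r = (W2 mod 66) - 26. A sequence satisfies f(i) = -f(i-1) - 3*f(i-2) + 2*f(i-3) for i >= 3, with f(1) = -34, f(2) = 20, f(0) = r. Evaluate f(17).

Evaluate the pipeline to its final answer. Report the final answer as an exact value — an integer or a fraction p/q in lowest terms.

Stage 1: cross terms: (-27*-18 - 8*-19)=638, (8*-19 - 13*-18)=82, (13*-4 - 14*-19)=214, (14*28 - 13*-4)=444, (13*-19 - -27*28)=509; twice the area = |1887| = 1887; area = 1887/2; answer 1887/2
Stage 2: W1 = 1887/2; threaded value p + q = 1889; d = -26; -7*(-26)^3 - 8*(-26)^2 + 4*(-26)^1 + 5 = (123032) + (-5408) + (-104) + (5) = 117525; answer 117525
Stage 3: W2 = 117525; r = 19; f(3) = -1*(20) - 3*(-34) + 2*(19) = 120; iterating: f(3)=120, f(4)=-248, f(5)=-72, f(6)=1056, f(7)=-1336, f(8)=-1976, f(9)=8096, f(10)=-4840, f(11)=-23400, f(12)=54112, f(13)=6408, f(14)=-215544, f(15)=304544, f(16)=354904, f(17)=-1699624; answer -1699624

-1699624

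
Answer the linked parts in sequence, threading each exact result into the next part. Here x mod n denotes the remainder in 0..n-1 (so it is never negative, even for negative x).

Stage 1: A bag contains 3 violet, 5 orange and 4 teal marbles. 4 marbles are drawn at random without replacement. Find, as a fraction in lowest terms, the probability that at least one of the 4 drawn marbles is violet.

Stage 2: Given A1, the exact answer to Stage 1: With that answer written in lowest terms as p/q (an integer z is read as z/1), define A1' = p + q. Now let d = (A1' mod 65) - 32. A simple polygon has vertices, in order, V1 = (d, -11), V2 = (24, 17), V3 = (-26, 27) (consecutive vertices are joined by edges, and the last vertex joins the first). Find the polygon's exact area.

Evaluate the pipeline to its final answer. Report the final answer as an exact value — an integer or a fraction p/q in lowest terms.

Stage 1: total draws C(12,4) = 495; complement C(9,4) = 126; favorable 495 - 126 = 369; P = 41/55; answer 41/55
Stage 2: A1 = 41/55; threaded value p + q = 96; d = -1; cross terms: (-1*17 - 24*-11)=247, (24*27 - -26*17)=1090, (-26*-11 - -1*27)=313; twice the area = |1650| = 1650; area = 825; answer 825

825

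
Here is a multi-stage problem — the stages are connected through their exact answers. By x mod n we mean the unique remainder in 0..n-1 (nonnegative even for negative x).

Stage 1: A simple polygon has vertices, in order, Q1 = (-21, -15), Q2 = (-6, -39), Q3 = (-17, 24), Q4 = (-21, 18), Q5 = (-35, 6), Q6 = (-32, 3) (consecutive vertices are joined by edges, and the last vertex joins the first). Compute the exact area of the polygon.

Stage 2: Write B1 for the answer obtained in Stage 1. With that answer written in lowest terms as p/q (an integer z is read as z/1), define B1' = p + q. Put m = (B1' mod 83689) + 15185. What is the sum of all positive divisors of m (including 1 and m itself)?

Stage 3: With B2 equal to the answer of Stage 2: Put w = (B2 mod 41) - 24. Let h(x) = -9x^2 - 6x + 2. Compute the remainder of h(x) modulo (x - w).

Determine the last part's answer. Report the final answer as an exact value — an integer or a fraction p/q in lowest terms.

-1933

Stage 1: cross terms: (-21*-39 - -6*-15)=729, (-6*24 - -17*-39)=-807, (-17*18 - -21*24)=198, (-21*6 - -35*18)=504, (-35*3 - -32*6)=87, (-32*-15 - -21*3)=543; twice the area = |1254| = 1254; area = 627; answer 627
Stage 2: B1 = 627; threaded value p + q = 628; m = 15813; 15813 = 3^2 * 7 * 251; sigma = (1 + 3 + 9) * (1 + 7) * (1 + 251) = 13 * 8 * 252 = 26208; answer 26208
Stage 3: B2 = 26208; w = -15; remainder = value at the root: -9*(-15)^2 - 6*(-15)^1 + 2 = (-2025) + (90) + (2) = -1933; answer -1933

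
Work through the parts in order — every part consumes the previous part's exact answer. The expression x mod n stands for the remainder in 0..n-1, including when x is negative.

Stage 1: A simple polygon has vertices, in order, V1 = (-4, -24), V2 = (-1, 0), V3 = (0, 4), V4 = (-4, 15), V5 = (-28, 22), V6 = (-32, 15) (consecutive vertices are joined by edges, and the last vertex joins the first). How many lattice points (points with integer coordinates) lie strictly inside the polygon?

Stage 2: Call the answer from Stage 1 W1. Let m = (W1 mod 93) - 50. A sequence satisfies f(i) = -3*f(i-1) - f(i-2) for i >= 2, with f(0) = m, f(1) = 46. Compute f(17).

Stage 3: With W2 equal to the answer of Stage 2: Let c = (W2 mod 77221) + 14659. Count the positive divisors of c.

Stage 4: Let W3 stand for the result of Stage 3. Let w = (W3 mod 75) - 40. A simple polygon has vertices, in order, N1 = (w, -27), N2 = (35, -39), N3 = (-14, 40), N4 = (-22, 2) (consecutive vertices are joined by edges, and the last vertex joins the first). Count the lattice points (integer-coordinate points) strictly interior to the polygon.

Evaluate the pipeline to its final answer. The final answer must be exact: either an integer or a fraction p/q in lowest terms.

Stage 1: cross terms: (-4*0 - -1*-24)=-24, (-1*4 - 0*0)=-4, (0*15 - -4*4)=16, (-4*22 - -28*15)=332, (-28*15 - -32*22)=284, (-32*-24 - -4*15)=828; twice the area = |1432| = 1432; area = 716; boundary points = 3 + 1 + 1 + 1 + 1 + 1 = 8; strictly interior points = area - boundary/2 + 1 = 713; answer 713
Stage 2: W1 = 713; m = 12; f(2) = -3*(46) - 1*(12) = -150; iterating: f(2)=-150, f(3)=404, f(4)=-1062, f(5)=2782, f(6)=-7284, f(7)=19070, f(8)=-49926, f(9)=130708, f(10)=-342198, f(11)=895886, f(12)=-2345460, f(13)=6140494, f(14)=-16076022, f(15)=42087572, f(16)=-110186694, f(17)=288472510; answer 288472510
Stage 3: W2 = 288472510; c = 66734; 66734 = 2 * 61 * 547; number of divisors = (1+1) * (1+1) * (1+1) = 8; answer 8
Stage 4: W3 = 8; w = -32; cross terms: (-32*-39 - 35*-27)=2193, (35*40 - -14*-39)=854, (-14*2 - -22*40)=852, (-22*-27 - -32*2)=658; twice the area = |4557| = 4557; area = 4557/2; boundary points = 1 + 1 + 2 + 1 = 5; strictly interior points = area - boundary/2 + 1 = 2277; answer 2277

2277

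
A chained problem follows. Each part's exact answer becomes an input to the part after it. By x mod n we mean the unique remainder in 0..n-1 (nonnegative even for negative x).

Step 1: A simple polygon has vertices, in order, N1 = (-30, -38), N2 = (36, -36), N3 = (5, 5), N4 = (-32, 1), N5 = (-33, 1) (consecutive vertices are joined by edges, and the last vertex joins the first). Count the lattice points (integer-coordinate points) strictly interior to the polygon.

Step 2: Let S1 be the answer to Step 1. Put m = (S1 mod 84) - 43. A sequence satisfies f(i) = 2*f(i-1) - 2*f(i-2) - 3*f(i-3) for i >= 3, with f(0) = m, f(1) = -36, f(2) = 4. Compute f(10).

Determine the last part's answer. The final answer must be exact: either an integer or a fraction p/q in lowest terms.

6730

Step 1: cross terms: (-30*-36 - 36*-38)=2448, (36*5 - 5*-36)=360, (5*1 - -32*5)=165, (-32*1 - -33*1)=1, (-33*-38 - -30*1)=1284; twice the area = |4258| = 4258; area = 2129; boundary points = 2 + 1 + 1 + 1 + 3 = 8; strictly interior points = area - boundary/2 + 1 = 2126; answer 2126
Step 2: S1 = 2126; m = -17; f(3) = 2*(4) - 2*(-36) - 3*(-17) = 131; iterating: f(3)=131, f(4)=362, f(5)=450, f(6)=-217, f(7)=-2420, f(8)=-5756, f(9)=-6021, f(10)=6730; answer 6730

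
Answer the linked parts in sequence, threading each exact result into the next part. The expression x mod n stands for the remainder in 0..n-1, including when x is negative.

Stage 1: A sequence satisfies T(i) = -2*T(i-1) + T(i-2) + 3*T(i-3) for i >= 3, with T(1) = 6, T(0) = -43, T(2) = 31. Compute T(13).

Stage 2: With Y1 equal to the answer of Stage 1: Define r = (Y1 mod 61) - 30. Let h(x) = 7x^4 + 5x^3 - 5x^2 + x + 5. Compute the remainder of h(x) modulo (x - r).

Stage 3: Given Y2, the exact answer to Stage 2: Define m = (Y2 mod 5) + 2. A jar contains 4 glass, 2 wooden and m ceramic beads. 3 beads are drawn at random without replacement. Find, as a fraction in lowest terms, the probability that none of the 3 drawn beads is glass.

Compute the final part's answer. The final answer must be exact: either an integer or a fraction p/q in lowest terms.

5/42

Stage 1: T(3) = -2*(31) + 1*(6) + 3*(-43) = -185; iterating: T(3)=-185, T(4)=419, T(5)=-930, T(6)=1724, T(7)=-3121, T(8)=5176, T(9)=-8301, T(10)=12415, T(11)=-17603, T(12)=22718, T(13)=-25794; answer -25794
Stage 2: Y1 = -25794; r = -21; remainder = value at the root: 7*(-21)^4 + 5*(-21)^3 - 5*(-21)^2 + 1*(-21)^1 + 5 = (1361367) + (-46305) + (-2205) + (-21) + (5) = 1312841; answer 1312841
Stage 3: Y2 = 1312841; m = 3; total draws C(9,3) = 84; favorable C(5,3) = 10; P = 5/42; answer 5/42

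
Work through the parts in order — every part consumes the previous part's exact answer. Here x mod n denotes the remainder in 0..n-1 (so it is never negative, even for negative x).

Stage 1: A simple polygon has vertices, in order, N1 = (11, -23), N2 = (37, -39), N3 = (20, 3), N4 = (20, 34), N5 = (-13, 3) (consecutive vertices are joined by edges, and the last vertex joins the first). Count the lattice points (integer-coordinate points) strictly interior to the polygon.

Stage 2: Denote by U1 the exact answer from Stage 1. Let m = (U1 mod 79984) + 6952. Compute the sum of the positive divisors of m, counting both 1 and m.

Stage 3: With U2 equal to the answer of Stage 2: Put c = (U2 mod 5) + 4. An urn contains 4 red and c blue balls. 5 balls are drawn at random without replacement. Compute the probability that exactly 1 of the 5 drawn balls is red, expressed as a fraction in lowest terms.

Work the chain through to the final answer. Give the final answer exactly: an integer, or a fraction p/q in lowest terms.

10/33

Stage 1: cross terms: (11*-39 - 37*-23)=422, (37*3 - 20*-39)=891, (20*34 - 20*3)=620, (20*3 - -13*34)=502, (-13*-23 - 11*3)=266; twice the area = |2701| = 2701; area = 2701/2; boundary points = 2 + 1 + 31 + 1 + 2 = 37; strictly interior points = area - boundary/2 + 1 = 1333; answer 1333
Stage 2: U1 = 1333; m = 8285; 8285 = 5 * 1657; sigma = (1 + 5) * (1 + 1657) = 6 * 1658 = 9948; answer 9948
Stage 3: U2 = 9948; c = 7; total draws C(11,5) = 462; favorable C(4,1)*C(7,4) = 140; P = 10/33; answer 10/33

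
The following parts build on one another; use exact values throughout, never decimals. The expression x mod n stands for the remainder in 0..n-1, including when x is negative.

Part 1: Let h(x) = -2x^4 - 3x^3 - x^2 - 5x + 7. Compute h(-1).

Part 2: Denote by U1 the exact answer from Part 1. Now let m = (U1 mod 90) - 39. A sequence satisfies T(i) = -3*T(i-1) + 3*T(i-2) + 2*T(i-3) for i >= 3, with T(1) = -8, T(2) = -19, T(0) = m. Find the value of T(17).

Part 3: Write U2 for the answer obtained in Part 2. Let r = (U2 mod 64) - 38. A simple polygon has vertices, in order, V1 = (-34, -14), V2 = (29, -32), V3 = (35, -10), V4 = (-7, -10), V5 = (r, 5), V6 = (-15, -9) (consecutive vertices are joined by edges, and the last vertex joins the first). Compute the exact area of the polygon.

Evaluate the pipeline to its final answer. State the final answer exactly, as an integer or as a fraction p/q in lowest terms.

Part 1: -2*(-1)^4 - 3*(-1)^3 - 1*(-1)^2 - 5*(-1)^1 + 7 = (-2) + (3) + (-1) + (5) + (7) = 12; answer 12
Part 2: U1 = 12; m = -27; T(3) = -3*(-19) + 3*(-8) + 2*(-27) = -21; iterating: T(3)=-21, T(4)=-10, T(5)=-71, T(6)=141, T(7)=-656, T(8)=2249, T(9)=-8433, T(10)=30734, T(11)=-113003, T(12)=414345, T(13)=-1520576, T(14)=5578757, T(15)=-20469309, T(16)=75103046, T(17)=-275559551; answer -275559551
Part 3: U2 = -275559551; r = -37; cross terms: (-34*-32 - 29*-14)=1494, (29*-10 - 35*-32)=830, (35*-10 - -7*-10)=-420, (-7*5 - -37*-10)=-405, (-37*-9 - -15*5)=408, (-15*-14 - -34*-9)=-96; twice the area = |1811| = 1811; area = 1811/2; answer 1811/2

1811/2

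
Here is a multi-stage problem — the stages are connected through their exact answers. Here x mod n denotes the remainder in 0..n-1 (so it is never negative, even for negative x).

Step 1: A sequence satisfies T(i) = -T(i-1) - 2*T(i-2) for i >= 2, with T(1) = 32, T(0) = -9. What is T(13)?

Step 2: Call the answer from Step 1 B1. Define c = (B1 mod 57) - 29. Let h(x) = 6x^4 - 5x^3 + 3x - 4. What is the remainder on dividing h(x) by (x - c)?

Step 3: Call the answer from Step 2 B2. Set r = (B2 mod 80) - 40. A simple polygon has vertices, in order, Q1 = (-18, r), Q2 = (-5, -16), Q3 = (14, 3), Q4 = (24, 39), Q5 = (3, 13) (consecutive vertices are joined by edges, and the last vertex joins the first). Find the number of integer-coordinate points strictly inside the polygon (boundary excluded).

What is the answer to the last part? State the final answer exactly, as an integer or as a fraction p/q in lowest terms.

Step 1: T(2) = -1*(32) - 2*(-9) = -14; iterating: T(2)=-14, T(3)=-50, T(4)=78, T(5)=22, T(6)=-178, T(7)=134, T(8)=222, T(9)=-490, T(10)=46, T(11)=934, T(12)=-1026, T(13)=-842; answer -842
Step 2: B1 = -842; c = -16; remainder = value at the root: 6*(-16)^4 - 5*(-16)^3 + 3*(-16)^1 - 4 = (393216) + (20480) + (-48) + (-4) = 413644; answer 413644
Step 3: B2 = 413644; r = 4; cross terms: (-18*-16 - -5*4)=308, (-5*3 - 14*-16)=209, (14*39 - 24*3)=474, (24*13 - 3*39)=195, (3*4 - -18*13)=246; twice the area = |1432| = 1432; area = 716; boundary points = 1 + 19 + 2 + 1 + 3 = 26; strictly interior points = area - boundary/2 + 1 = 704; answer 704

704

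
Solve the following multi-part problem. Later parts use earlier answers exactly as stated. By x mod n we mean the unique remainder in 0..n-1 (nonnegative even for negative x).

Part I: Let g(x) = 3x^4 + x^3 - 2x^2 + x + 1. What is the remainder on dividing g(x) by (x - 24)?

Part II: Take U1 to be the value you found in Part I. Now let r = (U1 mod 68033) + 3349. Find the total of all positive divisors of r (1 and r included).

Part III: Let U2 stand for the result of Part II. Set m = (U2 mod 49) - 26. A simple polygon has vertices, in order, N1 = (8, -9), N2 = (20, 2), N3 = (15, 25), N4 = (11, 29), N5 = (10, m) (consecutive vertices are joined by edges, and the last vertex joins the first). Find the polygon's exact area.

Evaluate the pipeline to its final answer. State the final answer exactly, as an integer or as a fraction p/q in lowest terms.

Part I: remainder = value at the root: 3*(24)^4 + 1*(24)^3 - 2*(24)^2 + 1*(24)^1 + 1 = (995328) + (13824) + (-1152) + (24) + (1) = 1008025; answer 1008025
Part II: U1 = 1008025; r = 58912; 58912 = 2^5 * 7 * 263; sigma = (1 + 2 + 4 + 8 + 16 + 32) * (1 + 7) * (1 + 263) = 63 * 8 * 264 = 133056; answer 133056
Part III: U2 = 133056; m = -5; cross terms: (8*2 - 20*-9)=196, (20*25 - 15*2)=470, (15*29 - 11*25)=160, (11*-5 - 10*29)=-345, (10*-9 - 8*-5)=-50; twice the area = |431| = 431; area = 431/2; answer 431/2

431/2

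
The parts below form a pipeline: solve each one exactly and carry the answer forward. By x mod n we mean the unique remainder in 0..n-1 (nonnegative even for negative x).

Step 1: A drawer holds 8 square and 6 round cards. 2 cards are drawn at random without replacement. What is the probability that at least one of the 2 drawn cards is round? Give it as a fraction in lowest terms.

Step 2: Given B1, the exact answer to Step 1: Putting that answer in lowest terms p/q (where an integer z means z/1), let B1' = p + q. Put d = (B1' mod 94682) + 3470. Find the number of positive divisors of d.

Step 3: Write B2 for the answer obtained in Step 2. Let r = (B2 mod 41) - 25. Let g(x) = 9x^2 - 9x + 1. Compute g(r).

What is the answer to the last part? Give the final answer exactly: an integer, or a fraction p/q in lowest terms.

505

Step 1: total draws C(14,2) = 91; complement C(8,2) = 28; favorable 91 - 28 = 63; P = 9/13; answer 9/13
Step 2: B1 = 9/13; threaded value p + q = 22; d = 3492; 3492 = 2^2 * 3^2 * 97; number of divisors = (2+1) * (2+1) * (1+1) = 18; answer 18
Step 3: B2 = 18; r = -7; 9*(-7)^2 - 9*(-7)^1 + 1 = (441) + (63) + (1) = 505; answer 505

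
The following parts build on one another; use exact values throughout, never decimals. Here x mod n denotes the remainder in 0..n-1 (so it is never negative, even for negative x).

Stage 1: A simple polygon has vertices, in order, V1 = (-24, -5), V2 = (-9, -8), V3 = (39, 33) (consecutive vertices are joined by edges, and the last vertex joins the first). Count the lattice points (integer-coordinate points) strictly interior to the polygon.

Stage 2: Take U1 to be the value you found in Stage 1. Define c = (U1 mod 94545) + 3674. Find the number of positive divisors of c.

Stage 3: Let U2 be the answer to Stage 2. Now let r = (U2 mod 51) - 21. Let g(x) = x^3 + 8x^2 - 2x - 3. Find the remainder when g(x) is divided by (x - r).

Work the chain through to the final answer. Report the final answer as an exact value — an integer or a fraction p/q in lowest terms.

-1548

Stage 1: cross terms: (-24*-8 - -9*-5)=147, (-9*33 - 39*-8)=15, (39*-5 - -24*33)=597; twice the area = |759| = 759; area = 759/2; boundary points = 3 + 1 + 1 = 5; strictly interior points = area - boundary/2 + 1 = 378; answer 378
Stage 2: U1 = 378; c = 4052; 4052 = 2^2 * 1013; number of divisors = (2+1) * (1+1) = 6; answer 6
Stage 3: U2 = 6; r = -15; remainder = value at the root: 1*(-15)^3 + 8*(-15)^2 - 2*(-15)^1 - 3 = (-3375) + (1800) + (30) + (-3) = -1548; answer -1548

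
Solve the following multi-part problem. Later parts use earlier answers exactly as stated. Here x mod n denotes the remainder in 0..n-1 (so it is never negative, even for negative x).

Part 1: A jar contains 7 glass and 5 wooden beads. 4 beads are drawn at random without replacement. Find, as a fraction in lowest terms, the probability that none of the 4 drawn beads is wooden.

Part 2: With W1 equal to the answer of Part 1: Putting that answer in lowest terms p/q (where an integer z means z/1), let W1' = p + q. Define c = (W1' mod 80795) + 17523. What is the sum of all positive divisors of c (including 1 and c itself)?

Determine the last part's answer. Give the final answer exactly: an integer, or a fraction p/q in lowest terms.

19034

Part 1: total draws C(12,4) = 495; favorable C(7,4) = 35; P = 7/99; answer 7/99
Part 2: W1 = 7/99; threaded value p + q = 106; c = 17629; 17629 = 17^2 * 61; sigma = (1 + 17 + 289) * (1 + 61) = 307 * 62 = 19034; answer 19034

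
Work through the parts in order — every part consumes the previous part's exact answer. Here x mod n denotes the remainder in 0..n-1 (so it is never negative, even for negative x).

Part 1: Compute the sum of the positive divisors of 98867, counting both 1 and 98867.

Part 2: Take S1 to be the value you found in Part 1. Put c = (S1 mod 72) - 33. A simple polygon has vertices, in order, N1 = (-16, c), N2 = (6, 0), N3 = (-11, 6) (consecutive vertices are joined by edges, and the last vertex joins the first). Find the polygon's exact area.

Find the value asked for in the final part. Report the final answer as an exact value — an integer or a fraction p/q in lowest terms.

489/2

Part 1: 98867 is prime, so its only divisors are 1 and 98867; sigma = 1 + 98867 = 98868; answer 98868
Part 2: S1 = 98868; c = -21; cross terms: (-16*0 - 6*-21)=126, (6*6 - -11*0)=36, (-11*-21 - -16*6)=327; twice the area = |489| = 489; area = 489/2; answer 489/2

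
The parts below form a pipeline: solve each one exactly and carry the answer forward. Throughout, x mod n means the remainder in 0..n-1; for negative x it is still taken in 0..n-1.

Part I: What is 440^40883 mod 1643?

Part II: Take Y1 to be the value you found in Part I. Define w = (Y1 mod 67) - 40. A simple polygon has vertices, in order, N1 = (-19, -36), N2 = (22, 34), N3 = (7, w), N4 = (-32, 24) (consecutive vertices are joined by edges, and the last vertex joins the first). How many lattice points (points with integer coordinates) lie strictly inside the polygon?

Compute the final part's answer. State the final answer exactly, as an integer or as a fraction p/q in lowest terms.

1381

Part I: squarings mod 1643: 440^1=440, 440^2=1369, 440^4=1141, 440^8=625, 440^16=1234, 440^32=1338, 440^64=1017, 440^128=842, 440^256=831, 440^512=501, 440^1024=1265, 440^2048=1586, 440^4096=1606, 440^8192=1369, 440^16384=1141, 440^32768=625; 440^40883 = 440^1 * 440^2 * 440^16 * 440^32 * 440^128 * 440^256 * 440^512 * 440^1024 * 440^2048 * 440^4096 * 440^32768 = 1266 (mod 1643); answer 1266
Part II: Y1 = 1266; w = 20; cross terms: (-19*34 - 22*-36)=146, (22*20 - 7*34)=202, (7*24 - -32*20)=808, (-32*-36 - -19*24)=1608; twice the area = |2764| = 2764; area = 1382; boundary points = 1 + 1 + 1 + 1 = 4; strictly interior points = area - boundary/2 + 1 = 1381; answer 1381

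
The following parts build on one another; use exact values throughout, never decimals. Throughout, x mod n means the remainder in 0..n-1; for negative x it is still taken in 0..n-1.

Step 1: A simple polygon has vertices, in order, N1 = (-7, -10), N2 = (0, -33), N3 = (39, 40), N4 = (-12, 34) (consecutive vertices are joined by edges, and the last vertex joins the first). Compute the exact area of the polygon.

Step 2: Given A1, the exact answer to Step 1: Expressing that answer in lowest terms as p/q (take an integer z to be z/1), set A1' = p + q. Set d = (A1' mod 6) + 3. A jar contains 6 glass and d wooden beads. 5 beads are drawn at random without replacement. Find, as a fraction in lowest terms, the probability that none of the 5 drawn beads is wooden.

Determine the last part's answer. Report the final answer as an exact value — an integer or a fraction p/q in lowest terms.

Step 1: cross terms: (-7*-33 - 0*-10)=231, (0*40 - 39*-33)=1287, (39*34 - -12*40)=1806, (-12*-10 - -7*34)=358; twice the area = |3682| = 3682; area = 1841; answer 1841
Step 2: A1 = 1841; threaded value p + q = 1842; d = 3; total draws C(9,5) = 126; favorable C(6,5) = 6; P = 1/21; answer 1/21

1/21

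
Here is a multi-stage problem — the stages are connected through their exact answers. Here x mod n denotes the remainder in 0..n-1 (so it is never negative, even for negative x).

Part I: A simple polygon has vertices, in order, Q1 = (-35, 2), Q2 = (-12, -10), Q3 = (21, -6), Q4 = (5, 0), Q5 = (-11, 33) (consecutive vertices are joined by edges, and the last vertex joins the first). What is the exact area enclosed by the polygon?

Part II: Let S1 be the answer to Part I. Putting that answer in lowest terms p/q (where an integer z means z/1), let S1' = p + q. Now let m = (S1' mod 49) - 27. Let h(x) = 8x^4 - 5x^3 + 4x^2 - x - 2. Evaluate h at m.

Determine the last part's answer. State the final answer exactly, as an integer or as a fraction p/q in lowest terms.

321844

Part I: cross terms: (-35*-10 - -12*2)=374, (-12*-6 - 21*-10)=282, (21*0 - 5*-6)=30, (5*33 - -11*0)=165, (-11*2 - -35*33)=1133; twice the area = |1984| = 1984; area = 992; answer 992
Part II: S1 = 992; threaded value p + q = 993; m = -14; 8*(-14)^4 - 5*(-14)^3 + 4*(-14)^2 - 1*(-14)^1 - 2 = (307328) + (13720) + (784) + (14) + (-2) = 321844; answer 321844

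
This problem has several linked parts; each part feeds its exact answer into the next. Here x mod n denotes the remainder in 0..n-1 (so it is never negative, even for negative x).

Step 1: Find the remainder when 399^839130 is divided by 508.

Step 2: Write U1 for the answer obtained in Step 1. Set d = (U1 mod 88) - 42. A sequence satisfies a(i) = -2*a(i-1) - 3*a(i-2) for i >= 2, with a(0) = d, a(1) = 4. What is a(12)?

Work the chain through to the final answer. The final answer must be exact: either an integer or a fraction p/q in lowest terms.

Step 1: squarings mod 508: 399^1=399, 399^2=197, 399^4=201, 399^8=269, 399^16=225, 399^32=333, 399^64=145, 399^128=197, 399^256=201, 399^512=269, 399^1024=225, 399^2048=333, 399^4096=145, 399^8192=197, 399^16384=201, 399^32768=269, 399^65536=225, 399^131072=333, 399^262144=145, 399^524288=197; 399^839130 = 399^2 * 399^8 * 399^16 * 399^64 * 399^128 * 399^256 * 399^1024 * 399^2048 * 399^16384 * 399^32768 * 399^262144 * 399^524288 = 25 (mod 508); answer 25
Step 2: U1 = 25; d = -17; a(2) = -2*(4) - 3*(-17) = 43; iterating: a(2)=43, a(3)=-98, a(4)=67, a(5)=160, a(6)=-521, a(7)=562, a(8)=439, a(9)=-2564, a(10)=3811, a(11)=70, a(12)=-11573; answer -11573

-11573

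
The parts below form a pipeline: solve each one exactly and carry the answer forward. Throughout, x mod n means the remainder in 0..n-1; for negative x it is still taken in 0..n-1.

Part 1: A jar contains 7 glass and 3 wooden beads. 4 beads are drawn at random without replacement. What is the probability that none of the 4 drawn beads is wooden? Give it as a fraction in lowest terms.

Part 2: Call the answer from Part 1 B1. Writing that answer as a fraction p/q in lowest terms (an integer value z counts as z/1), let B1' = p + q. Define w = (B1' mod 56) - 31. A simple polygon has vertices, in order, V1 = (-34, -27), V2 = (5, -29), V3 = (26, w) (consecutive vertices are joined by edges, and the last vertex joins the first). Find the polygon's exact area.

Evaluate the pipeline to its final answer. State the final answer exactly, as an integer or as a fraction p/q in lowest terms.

Part 1: total draws C(10,4) = 210; favorable C(7,4) = 35; P = 1/6; answer 1/6
Part 2: B1 = 1/6; threaded value p + q = 7; w = -24; cross terms: (-34*-29 - 5*-27)=1121, (5*-24 - 26*-29)=634, (26*-27 - -34*-24)=-1518; twice the area = |237| = 237; area = 237/2; answer 237/2

237/2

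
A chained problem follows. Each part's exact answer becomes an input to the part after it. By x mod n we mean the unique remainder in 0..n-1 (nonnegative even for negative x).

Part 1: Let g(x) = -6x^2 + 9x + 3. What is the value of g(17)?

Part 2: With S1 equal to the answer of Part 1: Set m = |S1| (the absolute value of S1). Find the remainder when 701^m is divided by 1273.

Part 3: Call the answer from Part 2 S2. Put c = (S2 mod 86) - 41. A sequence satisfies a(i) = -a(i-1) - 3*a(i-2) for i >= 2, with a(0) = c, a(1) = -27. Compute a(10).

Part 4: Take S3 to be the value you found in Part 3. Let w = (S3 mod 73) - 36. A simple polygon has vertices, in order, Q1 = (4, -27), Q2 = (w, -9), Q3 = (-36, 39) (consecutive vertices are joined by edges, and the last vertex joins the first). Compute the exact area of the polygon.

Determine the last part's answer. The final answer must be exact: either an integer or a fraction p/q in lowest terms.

894

Part 1: -6*(17)^2 + 9*(17)^1 + 3 = (-1734) + (153) + (3) = -1578; answer -1578
Part 2: S1 = -1578; m = 1578; squarings mod 1273: 701^1=701, 701^2=23, 701^4=529, 701^8=1054, 701^16=860, 701^32=1260, 701^64=169, 701^128=555, 701^256=1232, 701^512=408, 701^1024=974; 701^1578 = 701^2 * 701^8 * 701^32 * 701^512 * 701^1024 = 866 (mod 1273); answer 866
Part 3: S2 = 866; c = -35; a(2) = -1*(-27) - 3*(-35) = 132; iterating: a(2)=132, a(3)=-51, a(4)=-345, a(5)=498, a(6)=537, a(7)=-2031, a(8)=420, a(9)=5673, a(10)=-6933; answer -6933
Part 4: S3 = -6933; w = -34; cross terms: (4*-9 - -34*-27)=-954, (-34*39 - -36*-9)=-1650, (-36*-27 - 4*39)=816; twice the area = |-1788| = 1788; area = 894; answer 894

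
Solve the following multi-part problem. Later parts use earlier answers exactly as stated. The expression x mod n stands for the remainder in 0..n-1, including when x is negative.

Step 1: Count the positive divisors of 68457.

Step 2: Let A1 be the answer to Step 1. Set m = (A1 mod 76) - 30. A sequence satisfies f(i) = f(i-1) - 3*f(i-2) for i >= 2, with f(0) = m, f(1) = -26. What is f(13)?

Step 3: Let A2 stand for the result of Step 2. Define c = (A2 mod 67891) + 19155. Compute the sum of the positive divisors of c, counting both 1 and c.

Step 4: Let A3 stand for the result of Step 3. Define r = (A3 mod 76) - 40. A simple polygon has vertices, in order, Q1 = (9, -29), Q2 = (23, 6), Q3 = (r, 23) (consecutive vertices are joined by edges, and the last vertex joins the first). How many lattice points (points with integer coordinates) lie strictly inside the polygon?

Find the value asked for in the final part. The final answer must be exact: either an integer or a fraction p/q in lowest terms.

0

Step 1: 68457 = 3 * 19 * 1201; number of divisors = (1+1) * (1+1) * (1+1) = 8; answer 8
Step 2: A1 = 8; m = -22; f(2) = 1*(-26) - 3*(-22) = 40; iterating: f(2)=40, f(3)=118, f(4)=-2, f(5)=-356, f(6)=-350, f(7)=718, f(8)=1768, f(9)=-386, f(10)=-5690, f(11)=-4532, f(12)=12538, f(13)=26134; answer 26134
Step 3: A2 = 26134; c = 45289; 45289 is prime, so its only divisors are 1 and 45289; sigma = 1 + 45289 = 45290; answer 45290
Step 4: A3 = 45290; r = 30; cross terms: (9*6 - 23*-29)=721, (23*23 - 30*6)=349, (30*-29 - 9*23)=-1077; twice the area = |-7| = 7; area = 7/2; boundary points = 7 + 1 + 1 = 9; strictly interior points = area - boundary/2 + 1 = 0; answer 0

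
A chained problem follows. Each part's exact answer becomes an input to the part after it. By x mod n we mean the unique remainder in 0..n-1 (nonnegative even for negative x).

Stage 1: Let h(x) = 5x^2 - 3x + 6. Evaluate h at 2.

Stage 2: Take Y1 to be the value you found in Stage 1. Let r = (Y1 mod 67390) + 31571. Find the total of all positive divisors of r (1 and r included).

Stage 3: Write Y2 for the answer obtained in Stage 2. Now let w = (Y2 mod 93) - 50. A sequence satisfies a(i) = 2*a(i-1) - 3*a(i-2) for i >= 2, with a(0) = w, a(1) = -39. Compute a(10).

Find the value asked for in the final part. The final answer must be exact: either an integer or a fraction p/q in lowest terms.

Stage 1: 5*(2)^2 - 3*(2)^1 + 6 = (20) + (-6) + (6) = 20; answer 20
Stage 2: Y1 = 20; r = 31591; 31591 = 7 * 4513; sigma = (1 + 7) * (1 + 4513) = 8 * 4514 = 36112; answer 36112
Stage 3: Y2 = 36112; w = -22; a(2) = 2*(-39) - 3*(-22) = -12; iterating: a(2)=-12, a(3)=93, a(4)=222, a(5)=165, a(6)=-336, a(7)=-1167, a(8)=-1326, a(9)=849, a(10)=5676; answer 5676

5676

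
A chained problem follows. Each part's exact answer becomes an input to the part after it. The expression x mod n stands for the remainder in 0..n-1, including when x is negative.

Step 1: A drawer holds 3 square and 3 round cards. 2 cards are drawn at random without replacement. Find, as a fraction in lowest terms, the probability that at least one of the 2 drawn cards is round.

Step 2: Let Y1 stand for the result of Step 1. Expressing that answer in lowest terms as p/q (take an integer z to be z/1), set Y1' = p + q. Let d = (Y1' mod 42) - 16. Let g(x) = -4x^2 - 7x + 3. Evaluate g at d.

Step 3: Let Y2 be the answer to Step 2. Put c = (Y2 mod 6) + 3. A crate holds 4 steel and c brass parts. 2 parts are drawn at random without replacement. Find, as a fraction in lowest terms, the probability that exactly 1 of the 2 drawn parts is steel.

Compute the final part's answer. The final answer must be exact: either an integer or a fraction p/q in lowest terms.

Step 1: total draws C(6,2) = 15; complement C(3,2) = 3; favorable 15 - 3 = 12; P = 4/5; answer 4/5
Step 2: Y1 = 4/5; threaded value p + q = 9; d = -7; -4*(-7)^2 - 7*(-7)^1 + 3 = (-196) + (49) + (3) = -144; answer -144
Step 3: Y2 = -144; c = 3; total draws C(7,2) = 21; favorable C(4,1)*C(3,1) = 12; P = 4/7; answer 4/7

4/7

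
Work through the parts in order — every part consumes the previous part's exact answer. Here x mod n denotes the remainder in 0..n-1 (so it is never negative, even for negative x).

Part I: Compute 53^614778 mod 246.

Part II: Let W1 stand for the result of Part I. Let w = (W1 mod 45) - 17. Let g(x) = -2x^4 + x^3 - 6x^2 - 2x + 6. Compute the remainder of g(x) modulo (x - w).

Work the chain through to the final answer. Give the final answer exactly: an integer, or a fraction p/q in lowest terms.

-75286

Part I: squarings mod 246: 53^1=53, 53^2=103, 53^4=31, 53^8=223, 53^16=37, 53^32=139, 53^64=133, 53^128=223, 53^256=37, 53^512=139, 53^1024=133, 53^2048=223, 53^4096=37, 53^8192=139, 53^16384=133, 53^32768=223, 53^65536=37, 53^131072=139, 53^262144=133, 53^524288=223; 53^614778 = 53^2 * 53^8 * 53^16 * 53^32 * 53^64 * 53^256 * 53^8192 * 53^16384 * 53^65536 * 53^524288 = 121 (mod 246); answer 121
Part II: W1 = 121; w = 14; remainder = value at the root: -2*(14)^4 + 1*(14)^3 - 6*(14)^2 - 2*(14)^1 + 6 = (-76832) + (2744) + (-1176) + (-28) + (6) = -75286; answer -75286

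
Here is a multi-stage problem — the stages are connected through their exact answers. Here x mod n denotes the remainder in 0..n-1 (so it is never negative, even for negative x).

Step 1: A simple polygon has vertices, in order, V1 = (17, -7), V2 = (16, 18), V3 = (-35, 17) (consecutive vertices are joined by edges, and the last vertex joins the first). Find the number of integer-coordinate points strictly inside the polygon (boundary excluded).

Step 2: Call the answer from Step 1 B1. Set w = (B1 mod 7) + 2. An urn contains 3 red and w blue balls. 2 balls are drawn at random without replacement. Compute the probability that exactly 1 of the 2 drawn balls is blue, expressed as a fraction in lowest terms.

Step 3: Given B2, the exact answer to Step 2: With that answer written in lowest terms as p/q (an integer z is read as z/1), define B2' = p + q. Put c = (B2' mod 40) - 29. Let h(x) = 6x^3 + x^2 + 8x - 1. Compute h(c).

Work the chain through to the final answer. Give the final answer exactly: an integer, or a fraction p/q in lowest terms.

Step 1: cross terms: (17*18 - 16*-7)=418, (16*17 - -35*18)=902, (-35*-7 - 17*17)=-44; twice the area = |1276| = 1276; area = 638; boundary points = 1 + 1 + 4 = 6; strictly interior points = area - boundary/2 + 1 = 636; answer 636
Step 2: B1 = 636; w = 8; total draws C(11,2) = 55; favorable C(8,1)*C(3,1) = 24; P = 24/55; answer 24/55
Step 3: B2 = 24/55; threaded value p + q = 79; c = 10; 6*(10)^3 + 1*(10)^2 + 8*(10)^1 - 1 = (6000) + (100) + (80) + (-1) = 6179; answer 6179

6179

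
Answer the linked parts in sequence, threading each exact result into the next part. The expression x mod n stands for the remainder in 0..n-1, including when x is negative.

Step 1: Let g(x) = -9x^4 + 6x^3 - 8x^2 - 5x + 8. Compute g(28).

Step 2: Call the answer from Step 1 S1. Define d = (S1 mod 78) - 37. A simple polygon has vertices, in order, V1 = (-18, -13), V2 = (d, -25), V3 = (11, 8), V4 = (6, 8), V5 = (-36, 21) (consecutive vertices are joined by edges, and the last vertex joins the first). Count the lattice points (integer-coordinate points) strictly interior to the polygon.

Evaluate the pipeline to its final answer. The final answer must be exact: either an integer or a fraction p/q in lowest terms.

1165

Step 1: -9*(28)^4 + 6*(28)^3 - 8*(28)^2 - 5*(28)^1 + 8 = (-5531904) + (131712) + (-6272) + (-140) + (8) = -5406596; answer -5406596
Step 2: S1 = -5406596; d = 15; cross terms: (-18*-25 - 15*-13)=645, (15*8 - 11*-25)=395, (11*8 - 6*8)=40, (6*21 - -36*8)=414, (-36*-13 - -18*21)=846; twice the area = |2340| = 2340; area = 1170; boundary points = 3 + 1 + 5 + 1 + 2 = 12; strictly interior points = area - boundary/2 + 1 = 1165; answer 1165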